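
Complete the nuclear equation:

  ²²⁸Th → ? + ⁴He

Ra-224

Conserve mass number: 228 = A + 4, so A = 224.
Conserve atomic number: 90 = Z + 2, so Z = 88.
Z = 88 is radium, so the species is ²²⁴Ra.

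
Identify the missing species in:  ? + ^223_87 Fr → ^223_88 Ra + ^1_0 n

Conserve mass number: A + 223 = 223 + 1, so A = 1.
Conserve atomic number: Z + 87 = 88 + 0, so Z = 1.
A = 1 and Z = 1 is ^1_1 H — a proton.

proton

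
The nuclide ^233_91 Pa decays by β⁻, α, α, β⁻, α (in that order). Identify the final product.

Fr-221

Start: (A, Z) = (233, 91).
After β⁻: (233, 92).
After α: (229, 90).
After α: (225, 88).
After β⁻: (225, 89).
After α: (221, 87).
Z = 87 is francium.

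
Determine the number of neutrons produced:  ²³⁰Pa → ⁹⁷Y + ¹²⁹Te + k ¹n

4

Conserve mass number: 230 = 97 + 129 + k, so k = 230 − 226 = 4.
Check atomic number: 91 = 39 + 52 + 0 = 91. ✓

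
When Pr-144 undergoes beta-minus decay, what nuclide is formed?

Beta-minus decay: mass number changes by +0, atomic number by +1.
A: 144 = 144; Z: 59 + 1 = 60.
Z = 60 is neodymium, so the daughter is Nd-144.

Nd-144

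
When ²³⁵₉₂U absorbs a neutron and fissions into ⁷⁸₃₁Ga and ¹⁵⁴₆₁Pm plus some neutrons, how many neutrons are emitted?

4

Conserve mass number: 236 = 78 + 154 + k, so k = 236 − 232 = 4.
Check atomic number: 92 = 31 + 61 + 0 = 92. ✓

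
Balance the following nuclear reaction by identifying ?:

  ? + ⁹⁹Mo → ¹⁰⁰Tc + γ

proton

Conserve mass number: A + 99 = 100 + 0, so A = 1.
Conserve atomic number: Z + 42 = 43 + 0, so Z = 1.
A = 1 and Z = 1 is ¹H — a proton.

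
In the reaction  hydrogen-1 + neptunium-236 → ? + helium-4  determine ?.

Conserve mass number: 1 + 236 = A + 4, so A = 233.
Conserve atomic number: 1 + 93 = Z + 2, so Z = 92.
Z = 92 is uranium, so the species is uranium-233.

U-233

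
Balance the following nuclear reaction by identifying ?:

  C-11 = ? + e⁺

B-11

Conserve mass number: 11 = A + 0, so A = 11.
Conserve atomic number: 6 = Z + 1, so Z = 5.
Z = 5 is boron, so the species is B-11.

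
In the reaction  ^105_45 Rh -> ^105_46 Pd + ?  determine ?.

Conserve mass number: 105 = 105 + A, so A = 0.
Conserve atomic number: 45 = 46 + Z, so Z = -1.
A = 0 and Z = -1 is ^0_-1 e — a beta-minus particle.

beta-minus particle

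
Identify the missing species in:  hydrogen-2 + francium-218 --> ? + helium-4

Rn-216

Conserve mass number: 2 + 218 = A + 4, so A = 216.
Conserve atomic number: 1 + 87 = Z + 2, so Z = 86.
Z = 86 is radon, so the species is radon-216.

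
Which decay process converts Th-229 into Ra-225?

alpha decay

ΔA = 225 − 229 = -4; ΔZ = 88 − 90 = -2.
A drops by 4 and Z drops by 2 — the signature of alpha emission.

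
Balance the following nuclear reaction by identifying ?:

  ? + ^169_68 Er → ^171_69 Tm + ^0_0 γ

Conserve mass number: A + 169 = 171 + 0, so A = 2.
Conserve atomic number: Z + 68 = 69 + 0, so Z = 1.
A = 2 and Z = 1 is ^2_1 H — a deuteron.

deuteron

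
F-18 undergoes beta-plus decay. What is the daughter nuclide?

Beta-plus decay: mass number changes by +0, atomic number by -1.
A: 18 = 18; Z: 9 − 1 = 8.
Z = 8 is oxygen, so the daughter is O-18.

O-18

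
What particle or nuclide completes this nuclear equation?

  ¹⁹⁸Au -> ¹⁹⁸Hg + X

Conserve mass number: 198 = 198 + A, so A = 0.
Conserve atomic number: 79 = 80 + Z, so Z = -1.
A = 0 and Z = -1 is e⁻ — a beta-minus particle.

beta-minus particle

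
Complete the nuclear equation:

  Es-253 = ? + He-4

Bk-249

Conserve mass number: 253 = A + 4, so A = 249.
Conserve atomic number: 99 = Z + 2, so Z = 97.
Z = 97 is berkelium, so the species is Bk-249.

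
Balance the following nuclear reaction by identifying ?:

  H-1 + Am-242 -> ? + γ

Cm-243

Conserve mass number: 1 + 242 = A + 0, so A = 243.
Conserve atomic number: 1 + 95 = Z + 0, so Z = 96.
Z = 96 is curium, so the species is Cm-243.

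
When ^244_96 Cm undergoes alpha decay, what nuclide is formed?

Alpha decay: mass number changes by -4, atomic number by -2.
A: 244 − 4 = 240; Z: 96 − 2 = 94.
Z = 94 is plutonium, so the daughter is ^240_94 Pu.

Pu-240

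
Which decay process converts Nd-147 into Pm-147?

ΔA = 147 − 147 = 0; ΔZ = 61 − 60 = +1.
A is unchanged and Z rises by 1 — a neutron has become a proton (β⁻ decay).

beta-minus decay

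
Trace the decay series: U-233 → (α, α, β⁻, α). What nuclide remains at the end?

Start: (A, Z) = (233, 92).
After α: (229, 90).
After α: (225, 88).
After β⁻: (225, 89).
After α: (221, 87).
Z = 87 is francium.

Fr-221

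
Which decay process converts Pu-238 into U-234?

ΔA = 234 − 238 = -4; ΔZ = 92 − 94 = -2.
A drops by 4 and Z drops by 2 — the signature of alpha emission.

alpha decay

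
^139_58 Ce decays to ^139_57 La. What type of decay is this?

ΔA = 139 − 139 = 0; ΔZ = 57 − 58 = -1.
A is unchanged and Z drops by 1 — a proton has become a neutron (β⁺ emission or electron capture).

beta-plus decay or electron capture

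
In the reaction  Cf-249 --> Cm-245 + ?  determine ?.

Conserve mass number: 249 = 245 + A, so A = 4.
Conserve atomic number: 98 = 96 + Z, so Z = 2.
A = 4 and Z = 2 is He-4 — an alpha particle.

alpha particle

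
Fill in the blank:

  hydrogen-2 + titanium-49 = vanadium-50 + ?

Conserve mass number: 2 + 49 = 50 + A, so A = 1.
Conserve atomic number: 1 + 22 = 23 + Z, so Z = 0.
A = 1 and Z = 0 is neutron — a neutron.

neutron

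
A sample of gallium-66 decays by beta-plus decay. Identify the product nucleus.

Beta-plus decay: mass number changes by +0, atomic number by -1.
A: 66 = 66; Z: 31 − 1 = 30.
Z = 30 is zinc, so the daughter is zinc-66.

Zn-66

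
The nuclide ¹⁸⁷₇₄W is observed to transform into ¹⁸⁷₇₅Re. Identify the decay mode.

ΔA = 187 − 187 = 0; ΔZ = 75 − 74 = +1.
A is unchanged and Z rises by 1 — a neutron has become a proton (β⁻ decay).

beta-minus decay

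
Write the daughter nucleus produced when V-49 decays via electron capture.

Ti-49

Electron capture: mass number changes by +0, atomic number by -1.
A: 49 = 49; Z: 23 − 1 = 22.
Z = 22 is titanium, so the daughter is Ti-49.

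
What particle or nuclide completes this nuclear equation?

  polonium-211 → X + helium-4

Conserve mass number: 211 = A + 4, so A = 207.
Conserve atomic number: 84 = Z + 2, so Z = 82.
Z = 82 is lead, so the species is lead-207.

Pb-207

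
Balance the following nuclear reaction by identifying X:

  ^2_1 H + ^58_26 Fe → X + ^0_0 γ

Conserve mass number: 2 + 58 = A + 0, so A = 60.
Conserve atomic number: 1 + 26 = Z + 0, so Z = 27.
Z = 27 is cobalt, so the species is ^60_27 Co.

Co-60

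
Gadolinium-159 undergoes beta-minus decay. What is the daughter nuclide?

Tb-159

Beta-minus decay: mass number changes by +0, atomic number by +1.
A: 159 = 159; Z: 64 + 1 = 65.
Z = 65 is terbium, so the daughter is terbium-159.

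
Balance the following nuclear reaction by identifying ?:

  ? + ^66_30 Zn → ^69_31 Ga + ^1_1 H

alpha particle

Conserve mass number: A + 66 = 69 + 1, so A = 4.
Conserve atomic number: Z + 30 = 31 + 1, so Z = 2.
A = 4 and Z = 2 is ^4_2 He — an alpha particle.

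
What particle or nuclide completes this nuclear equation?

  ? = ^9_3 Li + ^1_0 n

Conserve mass number: A = 9 + 1, so A = 10.
Conserve atomic number: Z = 3 + 0, so Z = 3.
Z = 3 is lithium, so the species is ^10_3 Li.

Li-10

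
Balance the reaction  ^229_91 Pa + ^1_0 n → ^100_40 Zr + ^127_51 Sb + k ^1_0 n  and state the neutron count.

3

Conserve mass number: 230 = 100 + 127 + k, so k = 230 − 227 = 3.
Check atomic number: 91 = 40 + 51 + 0 = 91. ✓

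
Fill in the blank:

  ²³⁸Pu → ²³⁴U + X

alpha particle

Conserve mass number: 238 = 234 + A, so A = 4.
Conserve atomic number: 94 = 92 + Z, so Z = 2.
A = 4 and Z = 2 is ⁴He — an alpha particle.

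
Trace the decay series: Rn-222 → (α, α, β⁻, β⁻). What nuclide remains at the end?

Po-214

Start: (A, Z) = (222, 86).
After α: (218, 84).
After α: (214, 82).
After β⁻: (214, 83).
After β⁻: (214, 84).
Z = 84 is polonium.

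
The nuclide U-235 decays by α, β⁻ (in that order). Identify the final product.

Start: (A, Z) = (235, 92).
After α: (231, 90).
After β⁻: (231, 91).
Z = 91 is protactinium.

Pa-231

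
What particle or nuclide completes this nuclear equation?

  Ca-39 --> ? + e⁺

Conserve mass number: 39 = A + 0, so A = 39.
Conserve atomic number: 20 = Z + 1, so Z = 19.
Z = 19 is potassium, so the species is K-39.

K-39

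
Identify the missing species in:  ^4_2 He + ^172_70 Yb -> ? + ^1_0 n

Hf-175

Conserve mass number: 4 + 172 = A + 1, so A = 175.
Conserve atomic number: 2 + 70 = Z + 0, so Z = 72.
Z = 72 is hafnium, so the species is ^175_72 Hf.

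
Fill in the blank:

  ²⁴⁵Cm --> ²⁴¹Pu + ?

alpha particle

Conserve mass number: 245 = 241 + A, so A = 4.
Conserve atomic number: 96 = 94 + Z, so Z = 2.
A = 4 and Z = 2 is ⁴He — an alpha particle.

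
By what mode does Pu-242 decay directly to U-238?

alpha decay

ΔA = 238 − 242 = -4; ΔZ = 92 − 94 = -2.
A drops by 4 and Z drops by 2 — the signature of alpha emission.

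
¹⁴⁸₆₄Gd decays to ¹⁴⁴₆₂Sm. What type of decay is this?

alpha decay

ΔA = 144 − 148 = -4; ΔZ = 62 − 64 = -2.
A drops by 4 and Z drops by 2 — the signature of alpha emission.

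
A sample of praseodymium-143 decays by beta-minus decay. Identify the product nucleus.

Nd-143

Beta-minus decay: mass number changes by +0, atomic number by +1.
A: 143 = 143; Z: 59 + 1 = 60.
Z = 60 is neodymium, so the daughter is neodymium-143.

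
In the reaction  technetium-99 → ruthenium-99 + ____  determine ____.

Conserve mass number: 99 = 99 + A, so A = 0.
Conserve atomic number: 43 = 44 + Z, so Z = -1.
A = 0 and Z = -1 is e⁻ — a beta-minus particle.

beta-minus particle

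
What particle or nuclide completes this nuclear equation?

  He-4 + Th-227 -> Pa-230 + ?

proton

Conserve mass number: 4 + 227 = 230 + A, so A = 1.
Conserve atomic number: 2 + 90 = 91 + Z, so Z = 1.
A = 1 and Z = 1 is H-1 — a proton.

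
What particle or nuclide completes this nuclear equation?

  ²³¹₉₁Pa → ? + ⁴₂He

Conserve mass number: 231 = A + 4, so A = 227.
Conserve atomic number: 91 = Z + 2, so Z = 89.
Z = 89 is actinium, so the species is ²²⁷₈₉Ac.

Ac-227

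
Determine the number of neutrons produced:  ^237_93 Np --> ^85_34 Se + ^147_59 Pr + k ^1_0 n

5

Conserve mass number: 237 = 85 + 147 + k, so k = 237 − 232 = 5.
Check atomic number: 93 = 34 + 59 + 0 = 93. ✓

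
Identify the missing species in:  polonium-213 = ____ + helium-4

Pb-209

Conserve mass number: 213 = A + 4, so A = 209.
Conserve atomic number: 84 = Z + 2, so Z = 82.
Z = 82 is lead, so the species is lead-209.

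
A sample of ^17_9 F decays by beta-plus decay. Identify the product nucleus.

O-17

Beta-plus decay: mass number changes by +0, atomic number by -1.
A: 17 = 17; Z: 9 − 1 = 8.
Z = 8 is oxygen, so the daughter is ^17_8 O.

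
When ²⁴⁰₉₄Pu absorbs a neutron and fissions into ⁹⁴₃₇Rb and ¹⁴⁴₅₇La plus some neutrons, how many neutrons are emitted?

Conserve mass number: 241 = 94 + 144 + k, so k = 241 − 238 = 3.
Check atomic number: 94 = 37 + 57 + 0 = 94. ✓

3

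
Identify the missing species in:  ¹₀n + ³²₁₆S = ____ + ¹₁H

P-32

Conserve mass number: 1 + 32 = A + 1, so A = 32.
Conserve atomic number: 0 + 16 = Z + 1, so Z = 15.
Z = 15 is phosphorus, so the species is ³²₁₅P.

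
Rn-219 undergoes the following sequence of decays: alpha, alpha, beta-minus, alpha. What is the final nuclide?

Tl-207

Start: (A, Z) = (219, 86).
After α: (215, 84).
After α: (211, 82).
After β⁻: (211, 83).
After α: (207, 81).
Z = 81 is thallium.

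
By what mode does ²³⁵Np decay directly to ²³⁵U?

beta-plus decay or electron capture

ΔA = 235 − 235 = 0; ΔZ = 92 − 93 = -1.
A is unchanged and Z drops by 1 — a proton has become a neutron (β⁺ emission or electron capture).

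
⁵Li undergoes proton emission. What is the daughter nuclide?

He-4

Proton emission: mass number changes by -1, atomic number by -1.
A: 5 − 1 = 4; Z: 3 − 1 = 2.
Z = 2 is helium, so the daughter is ⁴He.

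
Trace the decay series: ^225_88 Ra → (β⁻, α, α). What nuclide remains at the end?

Start: (A, Z) = (225, 88).
After β⁻: (225, 89).
After α: (221, 87).
After α: (217, 85).
Z = 85 is astatine.

At-217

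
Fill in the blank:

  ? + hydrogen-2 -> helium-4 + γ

deuteron

Conserve mass number: A + 2 = 4 + 0, so A = 2.
Conserve atomic number: Z + 1 = 2 + 0, so Z = 1.
A = 2 and Z = 1 is hydrogen-2 — a deuteron.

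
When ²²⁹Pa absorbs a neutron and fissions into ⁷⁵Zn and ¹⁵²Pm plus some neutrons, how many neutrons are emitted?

3

Conserve mass number: 230 = 75 + 152 + k, so k = 230 − 227 = 3.
Check atomic number: 91 = 30 + 61 + 0 = 91. ✓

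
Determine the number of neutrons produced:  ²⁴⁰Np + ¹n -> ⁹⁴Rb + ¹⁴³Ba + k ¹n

4

Conserve mass number: 241 = 94 + 143 + k, so k = 241 − 237 = 4.
Check atomic number: 93 = 37 + 56 + 0 = 93. ✓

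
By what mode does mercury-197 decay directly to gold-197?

beta-plus decay or electron capture

ΔA = 197 − 197 = 0; ΔZ = 79 − 80 = -1.
A is unchanged and Z drops by 1 — a proton has become a neutron (β⁺ emission or electron capture).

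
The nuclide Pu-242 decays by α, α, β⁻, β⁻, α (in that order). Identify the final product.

Th-230

Start: (A, Z) = (242, 94).
After α: (238, 92).
After α: (234, 90).
After β⁻: (234, 91).
After β⁻: (234, 92).
After α: (230, 90).
Z = 90 is thorium.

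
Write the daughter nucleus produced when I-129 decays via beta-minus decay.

Beta-minus decay: mass number changes by +0, atomic number by +1.
A: 129 = 129; Z: 53 + 1 = 54.
Z = 54 is xenon, so the daughter is Xe-129.

Xe-129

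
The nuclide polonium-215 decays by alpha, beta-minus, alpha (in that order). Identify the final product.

Start: (A, Z) = (215, 84).
After α: (211, 82).
After β⁻: (211, 83).
After α: (207, 81).
Z = 81 is thallium.

Tl-207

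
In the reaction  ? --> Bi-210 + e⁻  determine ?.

Conserve mass number: A = 210 + 0, so A = 210.
Conserve atomic number: Z = 83 − 1, so Z = 82.
Z = 82 is lead, so the species is Pb-210.

Pb-210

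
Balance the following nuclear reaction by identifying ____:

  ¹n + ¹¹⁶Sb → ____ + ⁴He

Conserve mass number: 1 + 116 = A + 4, so A = 113.
Conserve atomic number: 0 + 51 = Z + 2, so Z = 49.
Z = 49 is indium, so the species is ¹¹³In.

In-113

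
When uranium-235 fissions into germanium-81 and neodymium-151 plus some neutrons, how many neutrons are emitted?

Conserve mass number: 235 = 81 + 151 + k, so k = 235 − 232 = 3.
Check atomic number: 92 = 32 + 60 + 0 = 92. ✓

3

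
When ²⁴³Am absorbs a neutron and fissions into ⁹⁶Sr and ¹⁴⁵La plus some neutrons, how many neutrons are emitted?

Conserve mass number: 244 = 96 + 145 + k, so k = 244 − 241 = 3.
Check atomic number: 95 = 38 + 57 + 0 = 95. ✓

3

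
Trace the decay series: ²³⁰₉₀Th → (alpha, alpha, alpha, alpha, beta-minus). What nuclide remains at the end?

Start: (A, Z) = (230, 90).
After α: (226, 88).
After α: (222, 86).
After α: (218, 84).
After α: (214, 82).
After β⁻: (214, 83).
Z = 83 is bismuth.

Bi-214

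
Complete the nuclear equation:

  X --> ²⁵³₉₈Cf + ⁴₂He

Conserve mass number: A = 253 + 4, so A = 257.
Conserve atomic number: Z = 98 + 2, so Z = 100.
Z = 100 is fermium, so the species is ²⁵⁷₁₀₀Fm.

Fm-257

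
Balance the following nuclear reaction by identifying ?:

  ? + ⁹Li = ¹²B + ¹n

alpha particle

Conserve mass number: A + 9 = 12 + 1, so A = 4.
Conserve atomic number: Z + 3 = 5 + 0, so Z = 2.
A = 4 and Z = 2 is ⁴He — an alpha particle.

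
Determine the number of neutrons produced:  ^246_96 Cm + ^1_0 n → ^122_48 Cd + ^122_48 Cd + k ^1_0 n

Conserve mass number: 247 = 122 + 122 + k, so k = 247 − 244 = 3.
Check atomic number: 96 = 48 + 48 + 0 = 96. ✓

3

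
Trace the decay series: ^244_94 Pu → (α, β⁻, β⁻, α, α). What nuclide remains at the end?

Th-232

Start: (A, Z) = (244, 94).
After α: (240, 92).
After β⁻: (240, 93).
After β⁻: (240, 94).
After α: (236, 92).
After α: (232, 90).
Z = 90 is thorium.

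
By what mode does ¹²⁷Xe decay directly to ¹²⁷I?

ΔA = 127 − 127 = 0; ΔZ = 53 − 54 = -1.
A is unchanged and Z drops by 1 — a proton has become a neutron (β⁺ emission or electron capture).

beta-plus decay or electron capture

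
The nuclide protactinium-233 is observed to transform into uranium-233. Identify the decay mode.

ΔA = 233 − 233 = 0; ΔZ = 92 − 91 = +1.
A is unchanged and Z rises by 1 — a neutron has become a proton (β⁻ decay).

beta-minus decay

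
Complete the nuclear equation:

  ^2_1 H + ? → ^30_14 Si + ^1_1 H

Conserve mass number: 2 + A = 30 + 1, so A = 29.
Conserve atomic number: 1 + Z = 14 + 1, so Z = 14.
Z = 14 is silicon, so the species is ^29_14 Si.

Si-29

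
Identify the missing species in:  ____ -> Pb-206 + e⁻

Conserve mass number: A = 206 + 0, so A = 206.
Conserve atomic number: Z = 82 − 1, so Z = 81.
Z = 81 is thallium, so the species is Tl-206.

Tl-206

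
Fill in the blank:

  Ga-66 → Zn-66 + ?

Conserve mass number: 66 = 66 + A, so A = 0.
Conserve atomic number: 31 = 30 + Z, so Z = 1.
A = 0 and Z = 1 is e⁺ — a positron.

positron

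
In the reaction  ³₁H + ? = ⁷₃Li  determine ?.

Conserve mass number: 3 + A = 7, so A = 4.
Conserve atomic number: 1 + Z = 3, so Z = 2.
A = 4 and Z = 2 is ⁴₂He — an alpha particle.

alpha particle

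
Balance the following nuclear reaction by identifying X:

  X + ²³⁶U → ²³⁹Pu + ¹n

Conserve mass number: A + 236 = 239 + 1, so A = 4.
Conserve atomic number: Z + 92 = 94 + 0, so Z = 2.
A = 4 and Z = 2 is ⁴He — an alpha particle.

alpha particle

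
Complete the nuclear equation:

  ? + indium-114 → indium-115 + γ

neutron

Conserve mass number: A + 114 = 115 + 0, so A = 1.
Conserve atomic number: Z + 49 = 49 + 0, so Z = 0.
A = 1 and Z = 0 is neutron — a neutron.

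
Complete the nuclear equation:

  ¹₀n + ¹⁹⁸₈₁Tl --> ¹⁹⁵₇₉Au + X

Conserve mass number: 1 + 198 = 195 + A, so A = 4.
Conserve atomic number: 0 + 81 = 79 + Z, so Z = 2.
A = 4 and Z = 2 is ⁴₂He — an alpha particle.

alpha particle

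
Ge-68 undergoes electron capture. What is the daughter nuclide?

Electron capture: mass number changes by +0, atomic number by -1.
A: 68 = 68; Z: 32 − 1 = 31.
Z = 31 is gallium, so the daughter is Ga-68.

Ga-68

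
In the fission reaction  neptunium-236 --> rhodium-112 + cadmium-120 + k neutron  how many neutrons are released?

4

Conserve mass number: 236 = 112 + 120 + k, so k = 236 − 232 = 4.
Check atomic number: 93 = 45 + 48 + 0 = 93. ✓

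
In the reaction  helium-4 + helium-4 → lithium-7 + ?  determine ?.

Conserve mass number: 4 + 4 = 7 + A, so A = 1.
Conserve atomic number: 2 + 2 = 3 + Z, so Z = 1.
A = 1 and Z = 1 is hydrogen-1 — a proton.

proton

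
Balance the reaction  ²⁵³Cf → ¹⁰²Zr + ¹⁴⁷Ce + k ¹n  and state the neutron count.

4

Conserve mass number: 253 = 102 + 147 + k, so k = 253 − 249 = 4.
Check atomic number: 98 = 40 + 58 + 0 = 98. ✓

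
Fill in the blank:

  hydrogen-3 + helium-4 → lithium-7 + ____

Conserve mass number: 3 + 4 = 7 + A, so A = 0.
Conserve atomic number: 1 + 2 = 3 + Z, so Z = 0.
A = 0 and Z = 0 is γ — a gamma ray.

gamma ray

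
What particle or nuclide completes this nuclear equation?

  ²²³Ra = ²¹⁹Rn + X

Conserve mass number: 223 = 219 + A, so A = 4.
Conserve atomic number: 88 = 86 + Z, so Z = 2.
A = 4 and Z = 2 is ⁴He — an alpha particle.

alpha particle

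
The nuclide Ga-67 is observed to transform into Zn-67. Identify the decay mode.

ΔA = 67 − 67 = 0; ΔZ = 30 − 31 = -1.
A is unchanged and Z drops by 1 — a proton has become a neutron (β⁺ emission or electron capture).

beta-plus decay or electron capture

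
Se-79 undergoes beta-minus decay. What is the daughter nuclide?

Beta-minus decay: mass number changes by +0, atomic number by +1.
A: 79 = 79; Z: 34 + 1 = 35.
Z = 35 is bromine, so the daughter is Br-79.

Br-79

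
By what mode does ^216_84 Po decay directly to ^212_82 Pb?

alpha decay

ΔA = 212 − 216 = -4; ΔZ = 82 − 84 = -2.
A drops by 4 and Z drops by 2 — the signature of alpha emission.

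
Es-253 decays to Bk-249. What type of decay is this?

ΔA = 249 − 253 = -4; ΔZ = 97 − 99 = -2.
A drops by 4 and Z drops by 2 — the signature of alpha emission.

alpha decay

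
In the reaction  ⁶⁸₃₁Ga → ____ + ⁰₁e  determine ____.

Conserve mass number: 68 = A + 0, so A = 68.
Conserve atomic number: 31 = Z + 1, so Z = 30.
Z = 30 is zinc, so the species is ⁶⁸₃₀Zn.

Zn-68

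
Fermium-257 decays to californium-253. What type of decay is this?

alpha decay

ΔA = 253 − 257 = -4; ΔZ = 98 − 100 = -2.
A drops by 4 and Z drops by 2 — the signature of alpha emission.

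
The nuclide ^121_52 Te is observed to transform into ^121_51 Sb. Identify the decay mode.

beta-plus decay or electron capture

ΔA = 121 − 121 = 0; ΔZ = 51 − 52 = -1.
A is unchanged and Z drops by 1 — a proton has become a neutron (β⁺ emission or electron capture).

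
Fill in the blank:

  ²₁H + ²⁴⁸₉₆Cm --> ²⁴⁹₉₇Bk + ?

Conserve mass number: 2 + 248 = 249 + A, so A = 1.
Conserve atomic number: 1 + 96 = 97 + Z, so Z = 0.
A = 1 and Z = 0 is ¹₀n — a neutron.

neutron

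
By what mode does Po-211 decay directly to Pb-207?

ΔA = 207 − 211 = -4; ΔZ = 82 − 84 = -2.
A drops by 4 and Z drops by 2 — the signature of alpha emission.

alpha decay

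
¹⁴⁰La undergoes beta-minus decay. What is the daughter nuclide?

Ce-140

Beta-minus decay: mass number changes by +0, atomic number by +1.
A: 140 = 140; Z: 57 + 1 = 58.
Z = 58 is cerium, so the daughter is ¹⁴⁰Ce.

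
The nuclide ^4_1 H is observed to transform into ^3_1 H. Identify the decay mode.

neutron emission

ΔA = 3 − 4 = -1; ΔZ = 1 − 1 = +0.
A drops by 1 with Z unchanged — a neutron was emitted.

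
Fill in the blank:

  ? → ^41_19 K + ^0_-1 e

Conserve mass number: A = 41 + 0, so A = 41.
Conserve atomic number: Z = 19 − 1, so Z = 18.
Z = 18 is argon, so the species is ^41_18 Ar.

Ar-41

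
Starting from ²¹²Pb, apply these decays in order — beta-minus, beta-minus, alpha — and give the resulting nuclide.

Start: (A, Z) = (212, 82).
After β⁻: (212, 83).
After β⁻: (212, 84).
After α: (208, 82).
Z = 82 is lead.

Pb-208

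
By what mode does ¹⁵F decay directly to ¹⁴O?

proton emission

ΔA = 14 − 15 = -1; ΔZ = 8 − 9 = -1.
A drops by 1 and Z drops by 1 — a proton was emitted.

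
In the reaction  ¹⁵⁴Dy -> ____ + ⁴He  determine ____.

Gd-150

Conserve mass number: 154 = A + 4, so A = 150.
Conserve atomic number: 66 = Z + 2, so Z = 64.
Z = 64 is gadolinium, so the species is ¹⁵⁰Gd.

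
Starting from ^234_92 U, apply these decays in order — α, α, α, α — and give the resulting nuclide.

Start: (A, Z) = (234, 92).
After α: (230, 90).
After α: (226, 88).
After α: (222, 86).
After α: (218, 84).
Z = 84 is polonium.

Po-218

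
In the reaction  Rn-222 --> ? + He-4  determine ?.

Po-218

Conserve mass number: 222 = A + 4, so A = 218.
Conserve atomic number: 86 = Z + 2, so Z = 84.
Z = 84 is polonium, so the species is Po-218.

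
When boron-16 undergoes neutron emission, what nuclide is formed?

Neutron emission: mass number changes by -1, atomic number by +0.
A: 16 − 1 = 15; Z: 5 = 5.
Z = 5 is boron, so the daughter is boron-15.

B-15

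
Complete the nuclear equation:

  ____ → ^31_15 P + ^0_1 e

S-31

Conserve mass number: A = 31 + 0, so A = 31.
Conserve atomic number: Z = 15 + 1, so Z = 16.
Z = 16 is sulfur, so the species is ^31_16 S.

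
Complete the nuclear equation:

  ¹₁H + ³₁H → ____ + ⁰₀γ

Conserve mass number: 1 + 3 = A + 0, so A = 4.
Conserve atomic number: 1 + 1 = Z + 0, so Z = 2.
A = 4 and Z = 2 is ⁴₂He — an alpha particle.

He-4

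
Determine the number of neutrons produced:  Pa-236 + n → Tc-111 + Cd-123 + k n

Conserve mass number: 237 = 111 + 123 + k, so k = 237 − 234 = 3.
Check atomic number: 91 = 43 + 48 + 0 = 91. ✓

3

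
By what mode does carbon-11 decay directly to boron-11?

beta-plus decay or electron capture

ΔA = 11 − 11 = 0; ΔZ = 5 − 6 = -1.
A is unchanged and Z drops by 1 — a proton has become a neutron (β⁺ emission or electron capture).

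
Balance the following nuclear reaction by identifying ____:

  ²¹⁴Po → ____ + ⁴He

Conserve mass number: 214 = A + 4, so A = 210.
Conserve atomic number: 84 = Z + 2, so Z = 82.
Z = 82 is lead, so the species is ²¹⁰Pb.

Pb-210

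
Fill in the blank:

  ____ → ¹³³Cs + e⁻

Xe-133

Conserve mass number: A = 133 + 0, so A = 133.
Conserve atomic number: Z = 55 − 1, so Z = 54.
Z = 54 is xenon, so the species is ¹³³Xe.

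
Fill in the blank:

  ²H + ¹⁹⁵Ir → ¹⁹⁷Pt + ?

Conserve mass number: 2 + 195 = 197 + A, so A = 0.
Conserve atomic number: 1 + 77 = 78 + Z, so Z = 0.
A = 0 and Z = 0 is γ — a gamma ray.

gamma ray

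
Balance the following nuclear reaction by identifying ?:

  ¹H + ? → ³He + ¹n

triton

Conserve mass number: 1 + A = 3 + 1, so A = 3.
Conserve atomic number: 1 + Z = 2 + 0, so Z = 1.
A = 3 and Z = 1 is ³H — a triton.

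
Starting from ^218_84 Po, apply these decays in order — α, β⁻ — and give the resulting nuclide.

Start: (A, Z) = (218, 84).
After α: (214, 82).
After β⁻: (214, 83).
Z = 83 is bismuth.

Bi-214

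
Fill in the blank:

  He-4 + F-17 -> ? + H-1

Ne-20

Conserve mass number: 4 + 17 = A + 1, so A = 20.
Conserve atomic number: 2 + 9 = Z + 1, so Z = 10.
Z = 10 is neon, so the species is Ne-20.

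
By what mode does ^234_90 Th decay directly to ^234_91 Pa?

beta-minus decay

ΔA = 234 − 234 = 0; ΔZ = 91 − 90 = +1.
A is unchanged and Z rises by 1 — a neutron has become a proton (β⁻ decay).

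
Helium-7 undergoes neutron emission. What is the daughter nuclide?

He-6

Neutron emission: mass number changes by -1, atomic number by +0.
A: 7 − 1 = 6; Z: 2 = 2.
Z = 2 is helium, so the daughter is helium-6.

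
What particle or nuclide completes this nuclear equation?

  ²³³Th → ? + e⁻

Conserve mass number: 233 = A + 0, so A = 233.
Conserve atomic number: 90 = Z − 1, so Z = 91.
Z = 91 is protactinium, so the species is ²³³Pa.

Pa-233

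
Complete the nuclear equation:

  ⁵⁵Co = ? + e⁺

Fe-55

Conserve mass number: 55 = A + 0, so A = 55.
Conserve atomic number: 27 = Z + 1, so Z = 26.
Z = 26 is iron, so the species is ⁵⁵Fe.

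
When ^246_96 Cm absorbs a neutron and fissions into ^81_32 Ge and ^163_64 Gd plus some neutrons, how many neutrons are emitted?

3

Conserve mass number: 247 = 81 + 163 + k, so k = 247 − 244 = 3.
Check atomic number: 96 = 32 + 64 + 0 = 96. ✓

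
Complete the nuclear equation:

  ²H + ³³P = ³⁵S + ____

Conserve mass number: 2 + 33 = 35 + A, so A = 0.
Conserve atomic number: 1 + 15 = 16 + Z, so Z = 0.
A = 0 and Z = 0 is γ — a gamma ray.

gamma ray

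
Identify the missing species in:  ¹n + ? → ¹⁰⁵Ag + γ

Ag-104

Conserve mass number: 1 + A = 105 + 0, so A = 104.
Conserve atomic number: 0 + Z = 47 + 0, so Z = 47.
Z = 47 is silver, so the species is ¹⁰⁴Ag.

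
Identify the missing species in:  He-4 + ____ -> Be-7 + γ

Conserve mass number: 4 + A = 7 + 0, so A = 3.
Conserve atomic number: 2 + Z = 4 + 0, so Z = 2.
Z = 2 is helium, so the species is He-3.

He-3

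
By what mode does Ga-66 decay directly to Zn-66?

beta-plus decay or electron capture

ΔA = 66 − 66 = 0; ΔZ = 30 − 31 = -1.
A is unchanged and Z drops by 1 — a proton has become a neutron (β⁺ emission or electron capture).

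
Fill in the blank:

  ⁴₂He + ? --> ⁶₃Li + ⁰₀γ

Conserve mass number: 4 + A = 6 + 0, so A = 2.
Conserve atomic number: 2 + Z = 3 + 0, so Z = 1.
A = 2 and Z = 1 is ²₁H — a deuteron.

deuteron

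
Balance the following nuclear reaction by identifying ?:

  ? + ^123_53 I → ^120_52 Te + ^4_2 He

proton

Conserve mass number: A + 123 = 120 + 4, so A = 1.
Conserve atomic number: Z + 53 = 52 + 2, so Z = 1.
A = 1 and Z = 1 is ^1_1 H — a proton.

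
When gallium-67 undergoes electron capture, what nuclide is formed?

Electron capture: mass number changes by +0, atomic number by -1.
A: 67 = 67; Z: 31 − 1 = 30.
Z = 30 is zinc, so the daughter is zinc-67.

Zn-67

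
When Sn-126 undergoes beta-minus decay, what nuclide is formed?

Beta-minus decay: mass number changes by +0, atomic number by +1.
A: 126 = 126; Z: 50 + 1 = 51.
Z = 51 is antimony, so the daughter is Sb-126.

Sb-126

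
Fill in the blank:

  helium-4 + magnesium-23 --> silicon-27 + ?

gamma ray

Conserve mass number: 4 + 23 = 27 + A, so A = 0.
Conserve atomic number: 2 + 12 = 14 + Z, so Z = 0.
A = 0 and Z = 0 is γ — a gamma ray.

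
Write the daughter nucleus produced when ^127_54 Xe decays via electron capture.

I-127

Electron capture: mass number changes by +0, atomic number by -1.
A: 127 = 127; Z: 54 − 1 = 53.
Z = 53 is iodine, so the daughter is ^127_53 I.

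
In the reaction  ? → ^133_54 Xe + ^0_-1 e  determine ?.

Conserve mass number: A = 133 + 0, so A = 133.
Conserve atomic number: Z = 54 − 1, so Z = 53.
Z = 53 is iodine, so the species is ^133_53 I.

I-133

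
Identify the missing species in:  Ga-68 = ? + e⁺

Conserve mass number: 68 = A + 0, so A = 68.
Conserve atomic number: 31 = Z + 1, so Z = 30.
Z = 30 is zinc, so the species is Zn-68.

Zn-68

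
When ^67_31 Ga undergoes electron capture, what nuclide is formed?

Electron capture: mass number changes by +0, atomic number by -1.
A: 67 = 67; Z: 31 − 1 = 30.
Z = 30 is zinc, so the daughter is ^67_30 Zn.

Zn-67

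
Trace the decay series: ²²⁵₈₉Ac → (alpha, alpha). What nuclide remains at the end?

Start: (A, Z) = (225, 89).
After α: (221, 87).
After α: (217, 85).
Z = 85 is astatine.

At-217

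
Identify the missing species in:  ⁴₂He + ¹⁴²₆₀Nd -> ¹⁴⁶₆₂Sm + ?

Conserve mass number: 4 + 142 = 146 + A, so A = 0.
Conserve atomic number: 2 + 60 = 62 + Z, so Z = 0.
A = 0 and Z = 0 is ⁰₀γ — a gamma ray.

gamma ray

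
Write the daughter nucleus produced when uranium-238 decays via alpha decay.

Th-234

Alpha decay: mass number changes by -4, atomic number by -2.
A: 238 − 4 = 234; Z: 92 − 2 = 90.
Z = 90 is thorium, so the daughter is thorium-234.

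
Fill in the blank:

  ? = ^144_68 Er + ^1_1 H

Conserve mass number: A = 144 + 1, so A = 145.
Conserve atomic number: Z = 68 + 1, so Z = 69.
Z = 69 is thulium, so the species is ^145_69 Tm.

Tm-145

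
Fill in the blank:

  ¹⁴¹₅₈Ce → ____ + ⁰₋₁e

Pr-141

Conserve mass number: 141 = A + 0, so A = 141.
Conserve atomic number: 58 = Z − 1, so Z = 59.
Z = 59 is praseodymium, so the species is ¹⁴¹₅₉Pr.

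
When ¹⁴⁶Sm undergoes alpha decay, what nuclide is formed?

Alpha decay: mass number changes by -4, atomic number by -2.
A: 146 − 4 = 142; Z: 62 − 2 = 60.
Z = 60 is neodymium, so the daughter is ¹⁴²Nd.

Nd-142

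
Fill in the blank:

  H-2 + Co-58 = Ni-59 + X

Conserve mass number: 2 + 58 = 59 + A, so A = 1.
Conserve atomic number: 1 + 27 = 28 + Z, so Z = 0.
A = 1 and Z = 0 is n — a neutron.

neutron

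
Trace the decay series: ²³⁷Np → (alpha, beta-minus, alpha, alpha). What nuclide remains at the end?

Start: (A, Z) = (237, 93).
After α: (233, 91).
After β⁻: (233, 92).
After α: (229, 90).
After α: (225, 88).
Z = 88 is radium.

Ra-225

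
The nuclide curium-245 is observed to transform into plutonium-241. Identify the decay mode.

ΔA = 241 − 245 = -4; ΔZ = 94 − 96 = -2.
A drops by 4 and Z drops by 2 — the signature of alpha emission.

alpha decay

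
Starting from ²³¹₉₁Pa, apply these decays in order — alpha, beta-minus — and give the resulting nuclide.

Start: (A, Z) = (231, 91).
After α: (227, 89).
After β⁻: (227, 90).
Z = 90 is thorium.

Th-227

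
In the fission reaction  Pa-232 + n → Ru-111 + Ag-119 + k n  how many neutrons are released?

3

Conserve mass number: 233 = 111 + 119 + k, so k = 233 − 230 = 3.
Check atomic number: 91 = 44 + 47 + 0 = 91. ✓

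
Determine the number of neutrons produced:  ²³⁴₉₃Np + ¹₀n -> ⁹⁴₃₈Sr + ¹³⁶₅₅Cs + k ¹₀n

Conserve mass number: 235 = 94 + 136 + k, so k = 235 − 230 = 5.
Check atomic number: 93 = 38 + 55 + 0 = 93. ✓

5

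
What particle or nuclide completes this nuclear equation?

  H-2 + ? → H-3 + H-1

deuteron

Conserve mass number: 2 + A = 3 + 1, so A = 2.
Conserve atomic number: 1 + Z = 1 + 1, so Z = 1.
A = 2 and Z = 1 is H-2 — a deuteron.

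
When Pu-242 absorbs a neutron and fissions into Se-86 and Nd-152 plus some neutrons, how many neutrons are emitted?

Conserve mass number: 243 = 86 + 152 + k, so k = 243 − 238 = 5.
Check atomic number: 94 = 34 + 60 + 0 = 94. ✓

5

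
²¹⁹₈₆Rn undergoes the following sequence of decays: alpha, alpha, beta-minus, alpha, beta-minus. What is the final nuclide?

Start: (A, Z) = (219, 86).
After α: (215, 84).
After α: (211, 82).
After β⁻: (211, 83).
After α: (207, 81).
After β⁻: (207, 82).
Z = 82 is lead.

Pb-207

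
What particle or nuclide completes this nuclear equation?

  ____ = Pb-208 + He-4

Po-212

Conserve mass number: A = 208 + 4, so A = 212.
Conserve atomic number: Z = 82 + 2, so Z = 84.
Z = 84 is polonium, so the species is Po-212.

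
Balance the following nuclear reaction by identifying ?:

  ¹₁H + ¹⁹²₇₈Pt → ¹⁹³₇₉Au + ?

Conserve mass number: 1 + 192 = 193 + A, so A = 0.
Conserve atomic number: 1 + 78 = 79 + Z, so Z = 0.
A = 0 and Z = 0 is ⁰₀γ — a gamma ray.

gamma ray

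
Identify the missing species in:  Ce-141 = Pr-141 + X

beta-minus particle

Conserve mass number: 141 = 141 + A, so A = 0.
Conserve atomic number: 58 = 59 + Z, so Z = -1.
A = 0 and Z = -1 is e⁻ — a beta-minus particle.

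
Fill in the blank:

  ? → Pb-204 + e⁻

Tl-204

Conserve mass number: A = 204 + 0, so A = 204.
Conserve atomic number: Z = 82 − 1, so Z = 81.
Z = 81 is thallium, so the species is Tl-204.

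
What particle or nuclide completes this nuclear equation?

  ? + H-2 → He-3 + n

deuteron

Conserve mass number: A + 2 = 3 + 1, so A = 2.
Conserve atomic number: Z + 1 = 2 + 0, so Z = 1.
A = 2 and Z = 1 is H-2 — a deuteron.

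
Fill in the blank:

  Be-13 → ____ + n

Conserve mass number: 13 = A + 1, so A = 12.
Conserve atomic number: 4 = Z + 0, so Z = 4.
Z = 4 is beryllium, so the species is Be-12.

Be-12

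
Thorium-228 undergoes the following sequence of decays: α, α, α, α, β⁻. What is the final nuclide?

Bi-212

Start: (A, Z) = (228, 90).
After α: (224, 88).
After α: (220, 86).
After α: (216, 84).
After α: (212, 82).
After β⁻: (212, 83).
Z = 83 is bismuth.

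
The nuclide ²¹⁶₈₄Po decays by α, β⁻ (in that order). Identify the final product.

Bi-212

Start: (A, Z) = (216, 84).
After α: (212, 82).
After β⁻: (212, 83).
Z = 83 is bismuth.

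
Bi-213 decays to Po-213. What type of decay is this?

beta-minus decay

ΔA = 213 − 213 = 0; ΔZ = 84 − 83 = +1.
A is unchanged and Z rises by 1 — a neutron has become a proton (β⁻ decay).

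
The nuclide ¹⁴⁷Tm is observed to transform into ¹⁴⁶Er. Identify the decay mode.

ΔA = 146 − 147 = -1; ΔZ = 68 − 69 = -1.
A drops by 1 and Z drops by 1 — a proton was emitted.

proton emission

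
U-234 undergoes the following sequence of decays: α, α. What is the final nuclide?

Start: (A, Z) = (234, 92).
After α: (230, 90).
After α: (226, 88).
Z = 88 is radium.

Ra-226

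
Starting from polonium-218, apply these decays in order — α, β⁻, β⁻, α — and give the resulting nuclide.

Start: (A, Z) = (218, 84).
After α: (214, 82).
After β⁻: (214, 83).
After β⁻: (214, 84).
After α: (210, 82).
Z = 82 is lead.

Pb-210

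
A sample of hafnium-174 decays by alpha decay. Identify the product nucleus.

Alpha decay: mass number changes by -4, atomic number by -2.
A: 174 − 4 = 170; Z: 72 − 2 = 70.
Z = 70 is ytterbium, so the daughter is ytterbium-170.

Yb-170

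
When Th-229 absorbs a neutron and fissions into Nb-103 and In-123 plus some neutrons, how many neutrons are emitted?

4

Conserve mass number: 230 = 103 + 123 + k, so k = 230 − 226 = 4.
Check atomic number: 90 = 41 + 49 + 0 = 90. ✓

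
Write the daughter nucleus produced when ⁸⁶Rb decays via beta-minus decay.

Beta-minus decay: mass number changes by +0, atomic number by +1.
A: 86 = 86; Z: 37 + 1 = 38.
Z = 38 is strontium, so the daughter is ⁸⁶Sr.

Sr-86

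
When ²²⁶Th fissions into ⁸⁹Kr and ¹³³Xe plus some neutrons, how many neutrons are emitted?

Conserve mass number: 226 = 89 + 133 + k, so k = 226 − 222 = 4.
Check atomic number: 90 = 36 + 54 + 0 = 90. ✓

4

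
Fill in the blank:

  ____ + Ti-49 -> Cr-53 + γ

Conserve mass number: A + 49 = 53 + 0, so A = 4.
Conserve atomic number: Z + 22 = 24 + 0, so Z = 2.
A = 4 and Z = 2 is He-4 — an alpha particle.

alpha particle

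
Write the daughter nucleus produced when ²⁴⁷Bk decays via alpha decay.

Am-243

Alpha decay: mass number changes by -4, atomic number by -2.
A: 247 − 4 = 243; Z: 97 − 2 = 95.
Z = 95 is americium, so the daughter is ²⁴³Am.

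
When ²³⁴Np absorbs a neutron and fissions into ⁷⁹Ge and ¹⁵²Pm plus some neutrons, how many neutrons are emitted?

Conserve mass number: 235 = 79 + 152 + k, so k = 235 − 231 = 4.
Check atomic number: 93 = 32 + 61 + 0 = 93. ✓

4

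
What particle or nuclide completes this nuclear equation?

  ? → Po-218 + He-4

Rn-222

Conserve mass number: A = 218 + 4, so A = 222.
Conserve atomic number: Z = 84 + 2, so Z = 86.
Z = 86 is radon, so the species is Rn-222.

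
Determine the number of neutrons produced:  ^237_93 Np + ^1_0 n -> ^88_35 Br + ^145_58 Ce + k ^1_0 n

5

Conserve mass number: 238 = 88 + 145 + k, so k = 238 − 233 = 5.
Check atomic number: 93 = 35 + 58 + 0 = 93. ✓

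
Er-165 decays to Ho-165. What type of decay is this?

ΔA = 165 − 165 = 0; ΔZ = 67 − 68 = -1.
A is unchanged and Z drops by 1 — a proton has become a neutron (β⁺ emission or electron capture).

beta-plus decay or electron capture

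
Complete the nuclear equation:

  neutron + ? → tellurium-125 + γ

Te-124

Conserve mass number: 1 + A = 125 + 0, so A = 124.
Conserve atomic number: 0 + Z = 52 + 0, so Z = 52.
Z = 52 is tellurium, so the species is tellurium-124.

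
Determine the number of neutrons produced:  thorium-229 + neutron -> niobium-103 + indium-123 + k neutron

4

Conserve mass number: 230 = 103 + 123 + k, so k = 230 − 226 = 4.
Check atomic number: 90 = 41 + 49 + 0 = 90. ✓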